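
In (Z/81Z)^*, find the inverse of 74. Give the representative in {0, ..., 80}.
74^(−1) ≡ 23 (mod 81)

Apply the extended Euclidean algorithm to (81, 74), tracking rows (r, s, t) with s·81 + t·74 = r. Each division r_prev = q·r_cur + r_new produces the new row as (previous row) − q·(current row):
  row A: (81, 1, 0)   [1·81 + 0·74 = 81]
  row B: (74, 0, 1)   [0·81 + 1·74 = 74]
  81 = 1·74 + 7   → row C = row A − 1·row B = (7, 1, −1)   [check: 1·81 − 1·74 = 7]
  74 = 10·7 + 4   → row D = row B − 10·row C = (4, −10, 11)   [check: −10·81 + 11·74 = 4]
  7 = 1·4 + 3   → row E = row C − 1·row D = (3, 11, −12)   [check: 11·81 − 12·74 = 3]
  4 = 1·3 + 1   → row F = row D − 1·row E = (1, −21, 23)   [check: −21·81 + 23·74 = 1]
  3 = 3·1 + 0   → remainder 0, stop. gcd = 1 (last nonzero row F).
The gcd is 1, so 74 is invertible mod 81. The last nonzero row gives −21·81 + 23·74 = 1, so t = 23. So 74^(−1) ≡ 23 (mod 81). Verify: 74 · 23 = 1702 ≡ 1 (mod 81). ✓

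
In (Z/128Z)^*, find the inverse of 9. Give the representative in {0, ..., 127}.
9^(−1) ≡ 57 (mod 128)

Apply the extended Euclidean algorithm to (128, 9), tracking rows (r, s, t) with s·128 + t·9 = r. Each division r_prev = q·r_cur + r_new produces the new row as (previous row) − q·(current row):
  row A: (128, 1, 0)   [1·128 + 0·9 = 128]
  row B: (9, 0, 1)   [0·128 + 1·9 = 9]
  128 = 14·9 + 2   → row C = row A − 14·row B = (2, 1, −14)   [check: 1·128 − 14·9 = 2]
  9 = 4·2 + 1   → row D = row B − 4·row C = (1, −4, 57)   [check: −4·128 + 57·9 = 1]
  2 = 2·1 + 0   → remainder 0, stop. gcd = 1 (last nonzero row D).
The gcd is 1, so 9 is invertible mod 128. The last nonzero row gives −4·128 + 57·9 = 1, so t = 57. So 9^(−1) ≡ 57 (mod 128). Verify: 9 · 57 = 513 ≡ 1 (mod 128). ✓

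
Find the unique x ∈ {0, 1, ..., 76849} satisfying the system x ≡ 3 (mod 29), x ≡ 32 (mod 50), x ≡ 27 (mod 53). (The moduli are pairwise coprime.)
x ≡ 52232 (mod 76850); the representative in [0, 76850) is 52232

The moduli 29, 50, 53 are pairwise coprime, so by the CRT there is a unique solution mod 29·50·53 = 76850.
Solve by successive substitution. Start with x ≡ 3 (mod 29).
  Combine with x ≡ 32 (mod 50): write x = 3 + 29·t and require 3 + 29·t ≡ 32 (mod 50), i.e. 29·t ≡ 32 − 3 ≡ 29 (mod 50). Since 29^(−1) ≡ 19 (mod 50), t ≡ 19·29 ≡ 1 (mod 50). So x ≡ 3 + 29·1 = 32 (mod 1450).
  Combine with x ≡ 27 (mod 53): write x = 32 + 1450·t and require 32 + 1450·t ≡ 27 (mod 53), i.e. 1450·t ≡ 27 − 32 ≡ 48 (mod 53). Since 1450^(−1) ≡ 14 (mod 53) (1450 ≡ 19 (mod 53)), t ≡ 14·48 ≡ 36 (mod 53). So x ≡ 32 + 1450·36 = 52232 (mod 76850).
Unique solution in [0, 76850): x = 52232.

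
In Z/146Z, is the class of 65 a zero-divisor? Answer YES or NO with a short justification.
NO

gcd(65, 146) = 1, so 65 is a unit in Z/146Z (it has a multiplicative inverse). A unit cannot be a zero-divisor: if 65·b ≡ 0 then multiplying both sides by 65^(−1) gives b ≡ 0. So 65 is not a zero-divisor.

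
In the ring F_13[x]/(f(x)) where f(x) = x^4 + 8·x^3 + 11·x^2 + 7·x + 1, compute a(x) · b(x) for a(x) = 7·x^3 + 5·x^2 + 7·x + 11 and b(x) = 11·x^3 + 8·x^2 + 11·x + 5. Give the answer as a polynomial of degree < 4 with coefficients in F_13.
a · b ≡ x^3 + 9·x^2 + x + 9 (mod f(x))

Multiply as integer polynomials: a · b = 77·x^6 + 111·x^5 + 194·x^4 + 267·x^3 + 190·x^2 + 156·x + 55. Reducing coefficients mod 13: a · b ≡ 12·x^6 + 7·x^5 + 12·x^4 + 7·x^3 + 8·x^2 + 3. Now divide by f(x) = x^4 + 8·x^3 + 11·x^2 + 7·x + 1 in F_13[x], eliminating the leading term at each step:
  leading term 12·x^6: subtract (12·x^2)·f(x) = 12·x^6 + 5·x^5 + 2·x^4 + 6·x^3 + 12·x^2, leaving 2·x^5 + 10·x^4 + x^3 + 9·x^2 + 3 (coefficients mod 13)
  leading term 2·x^5: subtract (2·x)·f(x) = 2·x^5 + 3·x^4 + 9·x^3 + x^2 + 2·x, leaving 7·x^4 + 5·x^3 + 8·x^2 + 11·x + 3 (coefficients mod 13)
  leading term 7·x^4: subtract (7)·f(x) = 7·x^4 + 4·x^3 + 12·x^2 + 10·x + 7, leaving x^3 + 9·x^2 + x + 9 (coefficients mod 13)
The degree is now < 4, so this is the remainder. Hence a · b ≡ x^3 + 9·x^2 + x + 9 in F_13[x]/(f).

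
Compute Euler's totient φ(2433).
φ is multiplicative, with φ(p^e) = p^e − p^(e−1). Factorise 2433 = 3 · 811. Then
  φ(2433) = (3 − 1) · (811 − 1) = 2 · 810 = 1620.

Final answer: φ(2433) = 1620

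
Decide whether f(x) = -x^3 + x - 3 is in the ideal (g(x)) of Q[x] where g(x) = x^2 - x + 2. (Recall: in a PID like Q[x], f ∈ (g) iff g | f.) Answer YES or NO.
In Q[x] the ideal (g) consists of all multiples of g, so f ∈ (g) iff g | f, i.e. iff the remainder of f on division by g is 0. Divide f by g (g is monic, so eliminate the leading term of the running remainder at each step):
  leading term -x^3: subtract (-x)·g(x) = -x^3 + x^2 - 2·x, leaving -x^2 + 3·x - 3
  leading term -x^2: subtract (-1)·g(x) = -x^2 + x - 2, leaving 2·x - 1
The remainder r(x) = 2·x - 1 ≠ 0 (and deg r < deg g), so g ∤ f, i.e. f ∉ (g).

Final answer: NO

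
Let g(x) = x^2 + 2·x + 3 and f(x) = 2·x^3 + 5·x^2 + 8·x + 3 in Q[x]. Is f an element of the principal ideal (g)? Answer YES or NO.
In Q[x] the ideal (g) consists of all multiples of g, so f ∈ (g) iff g | f, i.e. iff the remainder of f on division by g is 0. Divide f by g (g is monic, so eliminate the leading term of the running remainder at each step):
  leading term 2·x^3: subtract (2·x)·g(x) = 2·x^3 + 4·x^2 + 6·x, leaving x^2 + 2·x + 3
  leading term x^2: subtract (1)·g(x) = x^2 + 2·x + 3, leaving 0
The remainder is 0, so f(x) = g(x) · h(x) with h(x) = 2·x + 1. Hence g | f, i.e. f ∈ (g).

Final answer: YES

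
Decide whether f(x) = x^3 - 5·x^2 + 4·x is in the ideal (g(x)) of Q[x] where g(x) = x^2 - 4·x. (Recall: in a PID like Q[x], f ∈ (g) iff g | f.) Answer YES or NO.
YES

In Q[x] the ideal (g) consists of all multiples of g, so f ∈ (g) iff g | f, i.e. iff the remainder of f on division by g is 0. Divide f by g (g is monic, so eliminate the leading term of the running remainder at each step):
  leading term x^3: subtract (x)·g(x) = x^3 - 4·x^2, leaving -x^2 + 4·x
  leading term -x^2: subtract (-1)·g(x) = -x^2 + 4·x, leaving 0
The remainder is 0, so f(x) = g(x) · h(x) with h(x) = x - 1. Hence g | f, i.e. f ∈ (g).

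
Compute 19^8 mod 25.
Use repeated squaring. Binary(8) = 1000. Walk through the bits of the exponent 8 left-to-right: at each bit after the leading one, square the running value, then multiply by 19 if the bit is 1 (always reducing mod 25):
  bit 1 = 1 (leading): start with 19.
  bit 2 = 0: square 19^2 = 361 ≡ 11 (mod 25).
  bit 3 = 0: square 11^2 = 121 ≡ 21 (mod 25).
  bit 4 = 0: square 21^2 = 441 ≡ 16 (mod 25).
Final value: 19^8 ≡ 16 (mod 25).

Final answer: 16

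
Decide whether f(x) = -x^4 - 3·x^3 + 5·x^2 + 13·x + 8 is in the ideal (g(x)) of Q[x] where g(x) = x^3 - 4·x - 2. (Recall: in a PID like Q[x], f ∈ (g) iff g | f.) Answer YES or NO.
In Q[x] the ideal (g) consists of all multiples of g, so f ∈ (g) iff g | f, i.e. iff the remainder of f on division by g is 0. Divide f by g (g is monic, so eliminate the leading term of the running remainder at each step):
  leading term -x^4: subtract (-x)·g(x) = -x^4 + 4·x^2 + 2·x, leaving -3·x^3 + x^2 + 11·x + 8
  leading term -3·x^3: subtract (-3)·g(x) = -3·x^3 + 12·x + 6, leaving x^2 - x + 2
The remainder r(x) = x^2 - x + 2 ≠ 0 (and deg r < deg g), so g ∤ f, i.e. f ∉ (g).

Final answer: NO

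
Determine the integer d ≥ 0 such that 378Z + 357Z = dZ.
(378, 357) = (21); d = 21

In the PID Z, (a, b) is generated by gcd(a, b). Compute gcd(378, 357) with the extended Euclidean algorithm, tracking rows (r, s, t) with s·378 + t·357 = r:
  row A: (378, 1, 0)   [1·378 + 0·357 = 378]
  row B: (357, 0, 1)   [0·378 + 1·357 = 357]
  378 = 1·357 + 21   → row C = row A − 1·row B = (21, 1, −1)   [check: 1·378 − 1·357 = 21]
  357 = 17·21 + 0   → remainder 0, stop. gcd = 21 (last nonzero row C).
So gcd(378, 357) = 21, with Bézout identity 1·378 − 1·357 = 21. Containment (⊇): the Bézout identity exhibits 21 as an element of (378, 357), giving (21) ⊆ (378, 357). Containment (⊆): since 21 | 378 and 21 | 357 (378 = 21·18, 357 = 21·17), every Z-linear combination of 378 and 357 is divisible by 21, so (378, 357) ⊆ (21). Therefore (378, 357) = (21), d = 21.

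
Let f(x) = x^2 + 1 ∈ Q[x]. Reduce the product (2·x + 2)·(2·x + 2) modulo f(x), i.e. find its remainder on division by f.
First multiply in Q[x] without reducing: a · b = 4·x^2 + 8·x + 4. Now divide by f(x) = x^2 + 1, eliminating the leading term at each step:
  leading term 4·x^2: subtract (4)·f(x) = 4·x^2 + 4, leaving 8·x
The degree is now < 2, so this is the remainder. Hence a · b ≡ 8·x in Q[x]/(f).

Final answer: a · b ≡ 8·x (mod f(x))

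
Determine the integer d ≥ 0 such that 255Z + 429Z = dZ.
(255, 429) = (3); d = 3

In the PID Z, (a, b) is generated by gcd(a, b). Compute gcd(429, 255) with the extended Euclidean algorithm, tracking rows (r, s, t) with s·429 + t·255 = r:
  row A: (429, 1, 0)   [1·429 + 0·255 = 429]
  row B: (255, 0, 1)   [0·429 + 1·255 = 255]
  429 = 1·255 + 174   → row C = row A − 1·row B = (174, 1, −1)   [check: 1·429 − 1·255 = 174]
  255 = 1·174 + 81   → row D = row B − 1·row C = (81, −1, 2)   [check: −1·429 + 2·255 = 81]
  174 = 2·81 + 12   → row E = row C − 2·row D = (12, 3, −5)   [check: 3·429 − 5·255 = 12]
  81 = 6·12 + 9   → row F = row D − 6·row E = (9, −19, 32)   [check: −19·429 + 32·255 = 9]
  12 = 1·9 + 3   → row G = row E − 1·row F = (3, 22, −37)   [check: 22·429 − 37·255 = 3]
  9 = 3·3 + 0   → remainder 0, stop. gcd = 3 (last nonzero row G).
So gcd(255, 429) = 3, with Bézout identity 22·429 − 37·255 = 3. Containment (⊇): the Bézout identity exhibits 3 as an element of (255, 429), giving (3) ⊆ (255, 429). Containment (⊆): since 3 | 255 and 3 | 429 (255 = 3·85, 429 = 3·143), every Z-linear combination of 255 and 429 is divisible by 3, so (255, 429) ⊆ (3). Therefore (255, 429) = (3), d = 3.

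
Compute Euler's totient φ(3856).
φ(3856) = 1920

φ is multiplicative, with φ(p^e) = p^e − p^(e−1). Factorise 3856 = 2^4 · 241. Then
  φ(3856) = (2^4 − 2^3) · (241 − 1) = 8 · 240 = 1920.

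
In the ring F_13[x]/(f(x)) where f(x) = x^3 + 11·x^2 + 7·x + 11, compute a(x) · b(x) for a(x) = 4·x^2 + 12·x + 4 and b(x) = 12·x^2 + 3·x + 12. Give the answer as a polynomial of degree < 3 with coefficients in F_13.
Multiply as integer polynomials: a · b = 48·x^4 + 156·x^3 + 132·x^2 + 156·x + 48. Reducing coefficients mod 13: a · b ≡ 9·x^4 + 2·x^2 + 9. Now divide by f(x) = x^3 + 11·x^2 + 7·x + 11 in F_13[x], eliminating the leading term at each step:
  leading term 9·x^4: subtract (9·x)·f(x) = 9·x^4 + 8·x^3 + 11·x^2 + 8·x, leaving 5·x^3 + 4·x^2 + 5·x + 9 (coefficients mod 13)
  leading term 5·x^3: subtract (5)·f(x) = 5·x^3 + 3·x^2 + 9·x + 3, leaving x^2 + 9·x + 6 (coefficients mod 13)
The degree is now < 3, so this is the remainder. Hence a · b ≡ x^2 + 9·x + 6 in F_13[x]/(f).

Final answer: a · b ≡ x^2 + 9·x + 6 (mod f(x))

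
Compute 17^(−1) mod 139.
Apply the extended Euclidean algorithm to (139, 17), tracking rows (r, s, t) with s·139 + t·17 = r. Each division r_prev = q·r_cur + r_new produces the new row as (previous row) − q·(current row):
  row A: (139, 1, 0)   [1·139 + 0·17 = 139]
  row B: (17, 0, 1)   [0·139 + 1·17 = 17]
  139 = 8·17 + 3   → row C = row A − 8·row B = (3, 1, −8)   [check: 1·139 − 8·17 = 3]
  17 = 5·3 + 2   → row D = row B − 5·row C = (2, −5, 41)   [check: −5·139 + 41·17 = 2]
  3 = 1·2 + 1   → row E = row C − 1·row D = (1, 6, −49)   [check: 6·139 − 49·17 = 1]
  2 = 2·1 + 0   → remainder 0, stop. gcd = 1 (last nonzero row E).
The gcd is 1, so 17 is invertible mod 139. The last nonzero row gives 6·139 − 49·17 = 1, so t = −49. So 17^(−1) ≡ −49 ≡ 90 (mod 139). Verify: 17 · 90 = 1530 ≡ 1 (mod 139). ✓

Final answer: 17^(−1) ≡ 90 (mod 139)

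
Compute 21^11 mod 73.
66

Use repeated squaring. Binary(11) = 1011. Walk through the bits of the exponent 11 left-to-right: at each bit after the leading one, square the running value, then multiply by 21 if the bit is 1 (always reducing mod 73):
  bit 1 = 1 (leading): start with 21.
  bit 2 = 0: square 21^2 = 441 ≡ 3 (mod 73).
  bit 3 = 1: square 3^2 = 9; bit is 1, so multiply 9·21 = 189 ≡ 43 (mod 73).
  bit 4 = 1: square 43^2 = 1849 ≡ 24; bit is 1, so multiply 24·21 = 504 ≡ 66 (mod 73).
Final value: 21^11 ≡ 66 (mod 73).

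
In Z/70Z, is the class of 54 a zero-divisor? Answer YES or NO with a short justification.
gcd(54, 70) = 2 > 1, so 54 is not a unit in Z/70Z. In Z/nZ every nonzero non-unit is a zero-divisor: explicitly, take b = 70/gcd = 35 ≠ 0 (mod 70); then 54·35 = 1890 = 27·70, i.e. 54·35 ≡ 0 (mod 70). So 54 is a zero-divisor.

Final answer: YES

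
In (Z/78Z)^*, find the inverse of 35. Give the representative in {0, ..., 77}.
35^(−1) ≡ 29 (mod 78)

Apply the extended Euclidean algorithm to (78, 35), tracking rows (r, s, t) with s·78 + t·35 = r. Each division r_prev = q·r_cur + r_new produces the new row as (previous row) − q·(current row):
  row A: (78, 1, 0)   [1·78 + 0·35 = 78]
  row B: (35, 0, 1)   [0·78 + 1·35 = 35]
  78 = 2·35 + 8   → row C = row A − 2·row B = (8, 1, −2)   [check: 1·78 − 2·35 = 8]
  35 = 4·8 + 3   → row D = row B − 4·row C = (3, −4, 9)   [check: −4·78 + 9·35 = 3]
  8 = 2·3 + 2   → row E = row C − 2·row D = (2, 9, −20)   [check: 9·78 − 20·35 = 2]
  3 = 1·2 + 1   → row F = row D − 1·row E = (1, −13, 29)   [check: −13·78 + 29·35 = 1]
  2 = 2·1 + 0   → remainder 0, stop. gcd = 1 (last nonzero row F).
The gcd is 1, so 35 is invertible mod 78. The last nonzero row gives −13·78 + 29·35 = 1, so t = 29. So 35^(−1) ≡ 29 (mod 78). Verify: 35 · 29 = 1015 ≡ 1 (mod 78). ✓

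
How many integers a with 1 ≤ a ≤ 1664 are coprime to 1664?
The number of a ∈ {1, ..., 1664} with gcd(a, 1664) = 1 is by definition Euler's totient φ(1664). φ is multiplicative, with φ(p^e) = p^e − p^(e−1). Factorise 1664 = 2^7 · 13. Then
  φ(1664) = (2^7 − 2^6) · (13 − 1) = 64 · 12 = 768.
So there are 768 such integers.

Final answer: 768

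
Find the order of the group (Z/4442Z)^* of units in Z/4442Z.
|(Z/4442Z)^*| = 2220

(Z/4442Z)^* consists of the classes a with gcd(a, 4442) = 1, so its order is φ(4442). φ is multiplicative, with φ(p^e) = p^e − p^(e−1). Factorise 4442 = 2 · 2221. Then
  φ(4442) = (2 − 1) · (2221 − 1) = 1 · 2220 = 2220.
Thus |(Z/4442Z)^*| = 2220.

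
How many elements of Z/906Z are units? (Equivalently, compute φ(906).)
An element a ∈ Z/906Z is a unit iff gcd(a, 906) = 1, so the number of units is φ(906). φ is multiplicative, with φ(p^e) = p^e − p^(e−1). Factorise 906 = 2 · 3 · 151. Then
  φ(906) = (2 − 1) · (3 − 1) · (151 − 1) = 1 · 2 · 150 = 300.

Final answer: Z/906Z has φ(906) = 300 units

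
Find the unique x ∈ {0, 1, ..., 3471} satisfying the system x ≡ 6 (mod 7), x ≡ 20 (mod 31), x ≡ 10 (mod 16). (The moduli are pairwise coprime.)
x ≡ 1322 (mod 3472); the representative in [0, 3472) is 1322

The moduli 7, 31, 16 are pairwise coprime, so by the CRT there is a unique solution mod 7·31·16 = 3472.
Solve by successive substitution. Start with x ≡ 6 (mod 7).
  Combine with x ≡ 20 (mod 31): write x = 6 + 7·t and require 6 + 7·t ≡ 20 (mod 31), i.e. 7·t ≡ 20 − 6 ≡ 14 (mod 31). Since 7^(−1) ≡ 9 (mod 31), t ≡ 9·14 ≡ 2 (mod 31). So x ≡ 6 + 7·2 = 20 (mod 217).
  Combine with x ≡ 10 (mod 16): write x = 20 + 217·t and require 20 + 217·t ≡ 10 (mod 16), i.e. 217·t ≡ 10 − 20 ≡ 6 (mod 16). Since 217^(−1) ≡ 9 (mod 16) (217 ≡ 9 (mod 16)), t ≡ 9·6 ≡ 6 (mod 16). So x ≡ 20 + 217·6 = 1322 (mod 3472).
Unique solution in [0, 3472): x = 1322.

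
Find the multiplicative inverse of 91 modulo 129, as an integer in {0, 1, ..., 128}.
91^(−1) ≡ 112 (mod 129)

Apply the extended Euclidean algorithm to (129, 91), tracking rows (r, s, t) with s·129 + t·91 = r. Each division r_prev = q·r_cur + r_new produces the new row as (previous row) − q·(current row):
  row A: (129, 1, 0)   [1·129 + 0·91 = 129]
  row B: (91, 0, 1)   [0·129 + 1·91 = 91]
  129 = 1·91 + 38   → row C = row A − 1·row B = (38, 1, −1)   [check: 1·129 − 1·91 = 38]
  91 = 2·38 + 15   → row D = row B − 2·row C = (15, −2, 3)   [check: −2·129 + 3·91 = 15]
  38 = 2·15 + 8   → row E = row C − 2·row D = (8, 5, −7)   [check: 5·129 − 7·91 = 8]
  15 = 1·8 + 7   → row F = row D − 1·row E = (7, −7, 10)   [check: −7·129 + 10·91 = 7]
  8 = 1·7 + 1   → row G = row E − 1·row F = (1, 12, −17)   [check: 12·129 − 17·91 = 1]
  7 = 7·1 + 0   → remainder 0, stop. gcd = 1 (last nonzero row G).
The gcd is 1, so 91 is invertible mod 129. The last nonzero row gives 12·129 − 17·91 = 1, so t = −17. So 91^(−1) ≡ −17 ≡ 112 (mod 129). Verify: 91 · 112 = 10192 ≡ 1 (mod 129). ✓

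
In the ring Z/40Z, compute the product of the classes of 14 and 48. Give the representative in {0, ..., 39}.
32

Reduce the factors first: 48 ≡ 8 (mod 40), so 14 · 48 ≡ 14 · 8 (mod 40). 14 · 8 = 112. Dividing by 40: 112 = 2·40 + 32. So (14 · 48) mod 40 = 32.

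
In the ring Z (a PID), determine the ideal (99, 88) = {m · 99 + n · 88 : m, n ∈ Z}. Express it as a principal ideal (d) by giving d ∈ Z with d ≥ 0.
In the PID Z, (a, b) is generated by gcd(a, b). Compute gcd(99, 88) with the extended Euclidean algorithm, tracking rows (r, s, t) with s·99 + t·88 = r:
  row A: (99, 1, 0)   [1·99 + 0·88 = 99]
  row B: (88, 0, 1)   [0·99 + 1·88 = 88]
  99 = 1·88 + 11   → row C = row A − 1·row B = (11, 1, −1)   [check: 1·99 − 1·88 = 11]
  88 = 8·11 + 0   → remainder 0, stop. gcd = 11 (last nonzero row C).
So gcd(99, 88) = 11, with Bézout identity 1·99 − 1·88 = 11. Containment (⊇): the Bézout identity exhibits 11 as an element of (99, 88), giving (11) ⊆ (99, 88). Containment (⊆): since 11 | 99 and 11 | 88 (99 = 11·9, 88 = 11·8), every Z-linear combination of 99 and 88 is divisible by 11, so (99, 88) ⊆ (11). Therefore (99, 88) = (11), d = 11.

Final answer: (99, 88) = (11); d = 11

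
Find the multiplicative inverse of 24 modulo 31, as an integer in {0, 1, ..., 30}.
Apply the extended Euclidean algorithm to (31, 24), tracking rows (r, s, t) with s·31 + t·24 = r. Each division r_prev = q·r_cur + r_new produces the new row as (previous row) − q·(current row):
  row A: (31, 1, 0)   [1·31 + 0·24 = 31]
  row B: (24, 0, 1)   [0·31 + 1·24 = 24]
  31 = 1·24 + 7   → row C = row A − 1·row B = (7, 1, −1)   [check: 1·31 − 1·24 = 7]
  24 = 3·7 + 3   → row D = row B − 3·row C = (3, −3, 4)   [check: −3·31 + 4·24 = 3]
  7 = 2·3 + 1   → row E = row C − 2·row D = (1, 7, −9)   [check: 7·31 − 9·24 = 1]
  3 = 3·1 + 0   → remainder 0, stop. gcd = 1 (last nonzero row E).
The gcd is 1, so 24 is invertible mod 31. The last nonzero row gives 7·31 − 9·24 = 1, so t = −9. So 24^(−1) ≡ −9 ≡ 22 (mod 31). Verify: 24 · 22 = 528 ≡ 1 (mod 31). ✓

Final answer: 24^(−1) ≡ 22 (mod 31)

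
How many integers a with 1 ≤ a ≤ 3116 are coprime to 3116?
1440

The number of a ∈ {1, ..., 3116} with gcd(a, 3116) = 1 is by definition Euler's totient φ(3116). φ is multiplicative, with φ(p^e) = p^e − p^(e−1). Factorise 3116 = 2^2 · 19 · 41. Then
  φ(3116) = (2^2 − 2^1) · (19 − 1) · (41 − 1) = 2 · 18 · 40 = 1440.
So there are 1440 such integers.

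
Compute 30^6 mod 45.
0

Use repeated squaring. Binary(6) = 110. Walk through the bits of the exponent 6 left-to-right: at each bit after the leading one, square the running value, then multiply by 30 if the bit is 1 (always reducing mod 45):
  bit 1 = 1 (leading): start with 30.
  bit 2 = 1: square 30^2 = 900 ≡ 0; bit is 1, so multiply 0·30 = 0 (mod 45).
  bit 3 = 0: square 0^2 = 0 (mod 45).
Final value: 30^6 ≡ 0 (mod 45).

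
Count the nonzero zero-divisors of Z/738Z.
In Z/738Z each nonzero element is either a unit (gcd with 738 is 1) or a zero-divisor (gcd > 1). The number of units is φ(738): factorise 738 = 2 · 3^2 · 41, so φ(738) = (2 − 1) · (3^2 − 3^1) · (41 − 1) = 1 · 6 · 40 = 240. The nonzero elements number 738 − 1 = 737. Hence the nonzero zero-divisors number 737 − 240 = 497.

Final answer: Z/738Z has 497 nonzero zero-divisors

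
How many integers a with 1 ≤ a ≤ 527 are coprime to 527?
480

The number of a ∈ {1, ..., 527} with gcd(a, 527) = 1 is by definition Euler's totient φ(527). φ is multiplicative, with φ(p^e) = p^e − p^(e−1). Factorise 527 = 17 · 31. Then
  φ(527) = (17 − 1) · (31 − 1) = 16 · 30 = 480.
So there are 480 such integers.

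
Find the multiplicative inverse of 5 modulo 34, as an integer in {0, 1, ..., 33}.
Apply the extended Euclidean algorithm to (34, 5), tracking rows (r, s, t) with s·34 + t·5 = r. Each division r_prev = q·r_cur + r_new produces the new row as (previous row) − q·(current row):
  row A: (34, 1, 0)   [1·34 + 0·5 = 34]
  row B: (5, 0, 1)   [0·34 + 1·5 = 5]
  34 = 6·5 + 4   → row C = row A − 6·row B = (4, 1, −6)   [check: 1·34 − 6·5 = 4]
  5 = 1·4 + 1   → row D = row B − 1·row C = (1, −1, 7)   [check: −1·34 + 7·5 = 1]
  4 = 4·1 + 0   → remainder 0, stop. gcd = 1 (last nonzero row D).
The gcd is 1, so 5 is invertible mod 34. The last nonzero row gives −1·34 + 7·5 = 1, so t = 7. So 5^(−1) ≡ 7 (mod 34). Verify: 5 · 7 = 35 ≡ 1 (mod 34). ✓

Final answer: 5^(−1) ≡ 7 (mod 34)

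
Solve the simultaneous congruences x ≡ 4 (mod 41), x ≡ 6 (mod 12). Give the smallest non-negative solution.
x ≡ 414 (mod 492); the representative in [0, 492) is 414

The moduli 41, 12 are pairwise coprime, so by the CRT there is a unique solution mod 41·12 = 492.
Solve by successive substitution. Start with x ≡ 4 (mod 41).
  Combine with x ≡ 6 (mod 12): write x = 4 + 41·t and require 4 + 41·t ≡ 6 (mod 12), i.e. 41·t ≡ 6 − 4 ≡ 2 (mod 12). Since 41^(−1) ≡ 5 (mod 12) (41 ≡ 5 (mod 12)), t ≡ 5·2 ≡ 10 (mod 12). So x ≡ 4 + 41·10 = 414 (mod 492).
Unique solution in [0, 492): x = 414.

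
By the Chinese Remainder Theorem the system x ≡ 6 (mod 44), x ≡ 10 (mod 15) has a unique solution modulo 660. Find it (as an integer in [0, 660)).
x ≡ 490 (mod 660); the representative in [0, 660) is 490

The moduli 44, 15 are pairwise coprime, so by the CRT there is a unique solution mod 44·15 = 660.
Solve by successive substitution. Start with x ≡ 6 (mod 44).
  Combine with x ≡ 10 (mod 15): write x = 6 + 44·t and require 6 + 44·t ≡ 10 (mod 15), i.e. 44·t ≡ 10 − 6 ≡ 4 (mod 15). Since 44^(−1) ≡ 14 (mod 15) (44 ≡ 14 (mod 15)), t ≡ 14·4 ≡ 11 (mod 15). So x ≡ 6 + 44·11 = 490 (mod 660).
Unique solution in [0, 660): x = 490.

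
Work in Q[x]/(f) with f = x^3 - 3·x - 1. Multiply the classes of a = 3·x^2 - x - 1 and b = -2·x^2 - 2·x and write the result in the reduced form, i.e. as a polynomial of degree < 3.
First multiply in Q[x] without reducing: a · b = -6·x^4 - 4·x^3 + 4·x^2 + 2·x. Now divide by f(x) = x^3 - 3·x - 1, eliminating the leading term at each step:
  leading term -6·x^4: subtract (-6·x)·f(x) = -6·x^4 + 18·x^2 + 6·x, leaving -4·x^3 - 14·x^2 - 4·x
  leading term -4·x^3: subtract (-4)·f(x) = -4·x^3 + 12·x + 4, leaving -14·x^2 - 16·x - 4
The degree is now < 3, so this is the remainder. Hence a · b ≡ -14·x^2 - 16·x - 4 in Q[x]/(f).

Final answer: a · b ≡ -14·x^2 - 16·x - 4 (mod f(x))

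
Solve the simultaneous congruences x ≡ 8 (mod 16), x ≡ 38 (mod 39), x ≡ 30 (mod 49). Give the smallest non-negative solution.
x ≡ 13064 (mod 30576); the representative in [0, 30576) is 13064

The moduli 16, 39, 49 are pairwise coprime, so by the CRT there is a unique solution mod 16·39·49 = 30576.
Solve by successive substitution. Start with x ≡ 8 (mod 16).
  Combine with x ≡ 38 (mod 39): write x = 8 + 16·t and require 8 + 16·t ≡ 38 (mod 39), i.e. 16·t ≡ 38 − 8 ≡ 30 (mod 39). Since 16^(−1) ≡ 22 (mod 39), t ≡ 22·30 ≡ 36 (mod 39). So x ≡ 8 + 16·36 = 584 (mod 624).
  Combine with x ≡ 30 (mod 49): write x = 584 + 624·t and require 584 + 624·t ≡ 30 (mod 49), i.e. 624·t ≡ 30 − 584 ≡ 34 (mod 49). Since 624^(−1) ≡ 15 (mod 49) (624 ≡ 36 (mod 49)), t ≡ 15·34 ≡ 20 (mod 49). So x ≡ 584 + 624·20 = 13064 (mod 30576).
Unique solution in [0, 30576): x = 13064.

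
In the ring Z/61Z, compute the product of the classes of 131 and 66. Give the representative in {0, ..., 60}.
45

Reduce the factors first: 131 ≡ 9, 66 ≡ 5 (mod 61), so 131 · 66 ≡ 9 · 5 (mod 61). 9 · 5 = 45. Dividing by 61: 45 = 0·61 + 45. So (131 · 66) mod 61 = 45.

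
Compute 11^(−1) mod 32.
11^(−1) ≡ 3 (mod 32)

Apply the extended Euclidean algorithm to (32, 11), tracking rows (r, s, t) with s·32 + t·11 = r. Each division r_prev = q·r_cur + r_new produces the new row as (previous row) − q·(current row):
  row A: (32, 1, 0)   [1·32 + 0·11 = 32]
  row B: (11, 0, 1)   [0·32 + 1·11 = 11]
  32 = 2·11 + 10   → row C = row A − 2·row B = (10, 1, −2)   [check: 1·32 − 2·11 = 10]
  11 = 1·10 + 1   → row D = row B − 1·row C = (1, −1, 3)   [check: −1·32 + 3·11 = 1]
  10 = 10·1 + 0   → remainder 0, stop. gcd = 1 (last nonzero row D).
The gcd is 1, so 11 is invertible mod 32. The last nonzero row gives −1·32 + 3·11 = 1, so t = 3. So 11^(−1) ≡ 3 (mod 32). Verify: 11 · 3 = 33 ≡ 1 (mod 32). ✓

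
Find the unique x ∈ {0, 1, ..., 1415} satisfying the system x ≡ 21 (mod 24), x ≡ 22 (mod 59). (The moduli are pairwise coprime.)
x ≡ 789 (mod 1416); the representative in [0, 1416) is 789

The moduli 24, 59 are pairwise coprime, so by the CRT there is a unique solution mod 24·59 = 1416.
Solve by successive substitution. Start with x ≡ 21 (mod 24).
  Combine with x ≡ 22 (mod 59): write x = 21 + 24·t and require 21 + 24·t ≡ 22 (mod 59), i.e. 24·t ≡ 22 − 21 ≡ 1 (mod 59). Since 24^(−1) ≡ 32 (mod 59), t ≡ 32·1 ≡ 32 (mod 59). So x ≡ 21 + 24·32 = 789 (mod 1416).
Unique solution in [0, 1416): x = 789.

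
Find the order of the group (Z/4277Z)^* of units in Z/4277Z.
|(Z/4277Z)^*| = 3312

(Z/4277Z)^* consists of the classes a with gcd(a, 4277) = 1, so its order is φ(4277). φ is multiplicative, with φ(p^e) = p^e − p^(e−1). Factorise 4277 = 7 · 13 · 47. Then
  φ(4277) = (7 − 1) · (13 − 1) · (47 − 1) = 6 · 12 · 46 = 3312.
Thus |(Z/4277Z)^*| = 3312.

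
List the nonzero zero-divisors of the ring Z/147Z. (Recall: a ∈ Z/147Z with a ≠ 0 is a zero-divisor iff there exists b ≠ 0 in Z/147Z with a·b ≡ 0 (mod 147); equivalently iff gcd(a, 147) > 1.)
nonzero zero-divisors of Z/147Z = {3, 6, 7, 9, 12, 14, 15, 18, 21, 24, 27, 28, 30, 33, 35, 36, 39, 42, 45, 48, 49, 51, 54, 56, 57, 60, 63, 66, 69, 70, 72, 75, 77, 78, 81, 84, 87, 90, 91, 93, 96, 98, 99, 102, 105, 108, 111, 112, 114, 117, 119, 120, 123, 126, 129, 132, 133, 135, 138, 140, 141, 144}

An element a ∈ Z/147Z (with a ≠ 0) is a zero-divisor iff gcd(a, 147) > 1 (because a is a unit precisely when gcd(a, n) = 1, and in Z/nZ every nonzero, non-unit element is a zero-divisor). Scan a = 1, ..., 146 and keep those with gcd(a, 147) > 1:
  gcd(3, 147) = 3, gcd(6, 147) = 3, gcd(7, 147) = 7, gcd(9, 147) = 3, gcd(12, 147) = 3, gcd(14, 147) = 7, gcd(15, 147) = 3, gcd(18, 147) = 3, gcd(21, 147) = 21, gcd(24, 147) = 3, gcd(27, 147) = 3, gcd(28, 147) = 7, gcd(30, 147) = 3, gcd(33, 147) = 3, gcd(35, 147) = 7, gcd(36, 147) = 3, gcd(39, 147) = 3, gcd(42, 147) = 21, gcd(45, 147) = 3, gcd(48, 147) = 3, gcd(49, 147) = 49, gcd(51, 147) = 3, gcd(54, 147) = 3, gcd(56, 147) = 7, gcd(57, 147) = 3, gcd(60, 147) = 3, gcd(63, 147) = 21, gcd(66, 147) = 3, gcd(69, 147) = 3, gcd(70, 147) = 7, gcd(72, 147) = 3, gcd(75, 147) = 3, gcd(77, 147) = 7, gcd(78, 147) = 3, gcd(81, 147) = 3, gcd(84, 147) = 21, gcd(87, 147) = 3, gcd(90, 147) = 3, gcd(91, 147) = 7, gcd(93, 147) = 3, gcd(96, 147) = 3, gcd(98, 147) = 49, gcd(99, 147) = 3, gcd(102, 147) = 3, gcd(105, 147) = 21, gcd(108, 147) = 3, gcd(111, 147) = 3, gcd(112, 147) = 7, gcd(114, 147) = 3, gcd(117, 147) = 3, gcd(119, 147) = 7, gcd(120, 147) = 3, gcd(123, 147) = 3, gcd(126, 147) = 21, gcd(129, 147) = 3, gcd(132, 147) = 3, gcd(133, 147) = 7, gcd(135, 147) = 3, gcd(138, 147) = 3, gcd(140, 147) = 7, gcd(141, 147) = 3, gcd(144, 147) = 3.
All other a ∈ {1, ..., 146} have gcd(a, 147) = 1 and are units. So the nonzero zero-divisors are exactly the 62 values of a appearing in this scan.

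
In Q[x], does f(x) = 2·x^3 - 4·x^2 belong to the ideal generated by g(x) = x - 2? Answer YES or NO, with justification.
YES

In Q[x] the ideal (g) consists of all multiples of g, so f ∈ (g) iff g | f, i.e. iff the remainder of f on division by g is 0. Divide f by g (g is monic, so eliminate the leading term of the running remainder at each step):
  leading term 2·x^3: subtract (2·x^2)·g(x) = 2·x^3 - 4·x^2, leaving 0
The remainder is 0, so f(x) = g(x) · h(x) with h(x) = 2·x^2. Hence g | f, i.e. f ∈ (g).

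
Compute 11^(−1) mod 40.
Apply the extended Euclidean algorithm to (40, 11), tracking rows (r, s, t) with s·40 + t·11 = r. Each division r_prev = q·r_cur + r_new produces the new row as (previous row) − q·(current row):
  row A: (40, 1, 0)   [1·40 + 0·11 = 40]
  row B: (11, 0, 1)   [0·40 + 1·11 = 11]
  40 = 3·11 + 7   → row C = row A − 3·row B = (7, 1, −3)   [check: 1·40 − 3·11 = 7]
  11 = 1·7 + 4   → row D = row B − 1·row C = (4, −1, 4)   [check: −1·40 + 4·11 = 4]
  7 = 1·4 + 3   → row E = row C − 1·row D = (3, 2, −7)   [check: 2·40 − 7·11 = 3]
  4 = 1·3 + 1   → row F = row D − 1·row E = (1, −3, 11)   [check: −3·40 + 11·11 = 1]
  3 = 3·1 + 0   → remainder 0, stop. gcd = 1 (last nonzero row F).
The gcd is 1, so 11 is invertible mod 40. The last nonzero row gives −3·40 + 11·11 = 1, so t = 11. So 11^(−1) ≡ 11 (mod 40). Verify: 11 · 11 = 121 ≡ 1 (mod 40). ✓

Final answer: 11^(−1) ≡ 11 (mod 40)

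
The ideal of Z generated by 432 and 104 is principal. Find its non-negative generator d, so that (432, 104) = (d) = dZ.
(432, 104) = (8); d = 8

In the PID Z, (a, b) is generated by gcd(a, b). Compute gcd(432, 104) with the extended Euclidean algorithm, tracking rows (r, s, t) with s·432 + t·104 = r:
  row A: (432, 1, 0)   [1·432 + 0·104 = 432]
  row B: (104, 0, 1)   [0·432 + 1·104 = 104]
  432 = 4·104 + 16   → row C = row A − 4·row B = (16, 1, −4)   [check: 1·432 − 4·104 = 16]
  104 = 6·16 + 8   → row D = row B − 6·row C = (8, −6, 25)   [check: −6·432 + 25·104 = 8]
  16 = 2·8 + 0   → remainder 0, stop. gcd = 8 (last nonzero row D).
So gcd(432, 104) = 8, with Bézout identity −6·432 + 25·104 = 8. Containment (⊇): the Bézout identity exhibits 8 as an element of (432, 104), giving (8) ⊆ (432, 104). Containment (⊆): since 8 | 432 and 8 | 104 (432 = 8·54, 104 = 8·13), every Z-linear combination of 432 and 104 is divisible by 8, so (432, 104) ⊆ (8). Therefore (432, 104) = (8), d = 8.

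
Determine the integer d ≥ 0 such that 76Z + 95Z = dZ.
In the PID Z, (a, b) is generated by gcd(a, b). Compute gcd(95, 76) with the extended Euclidean algorithm, tracking rows (r, s, t) with s·95 + t·76 = r:
  row A: (95, 1, 0)   [1·95 + 0·76 = 95]
  row B: (76, 0, 1)   [0·95 + 1·76 = 76]
  95 = 1·76 + 19   → row C = row A − 1·row B = (19, 1, −1)   [check: 1·95 − 1·76 = 19]
  76 = 4·19 + 0   → remainder 0, stop. gcd = 19 (last nonzero row C).
So gcd(76, 95) = 19, with Bézout identity 1·95 − 1·76 = 19. Containment (⊇): the Bézout identity exhibits 19 as an element of (76, 95), giving (19) ⊆ (76, 95). Containment (⊆): since 19 | 76 and 19 | 95 (76 = 19·4, 95 = 19·5), every Z-linear combination of 76 and 95 is divisible by 19, so (76, 95) ⊆ (19). Therefore (76, 95) = (19), d = 19.

Final answer: (76, 95) = (19); d = 19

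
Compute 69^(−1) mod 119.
Apply the extended Euclidean algorithm to (119, 69), tracking rows (r, s, t) with s·119 + t·69 = r. Each division r_prev = q·r_cur + r_new produces the new row as (previous row) − q·(current row):
  row A: (119, 1, 0)   [1·119 + 0·69 = 119]
  row B: (69, 0, 1)   [0·119 + 1·69 = 69]
  119 = 1·69 + 50   → row C = row A − 1·row B = (50, 1, −1)   [check: 1·119 − 1·69 = 50]
  69 = 1·50 + 19   → row D = row B − 1·row C = (19, −1, 2)   [check: −1·119 + 2·69 = 19]
  50 = 2·19 + 12   → row E = row C − 2·row D = (12, 3, −5)   [check: 3·119 − 5·69 = 12]
  19 = 1·12 + 7   → row F = row D − 1·row E = (7, −4, 7)   [check: −4·119 + 7·69 = 7]
  12 = 1·7 + 5   → row G = row E − 1·row F = (5, 7, −12)   [check: 7·119 − 12·69 = 5]
  7 = 1·5 + 2   → row H = row F − 1·row G = (2, −11, 19)   [check: −11·119 + 19·69 = 2]
  5 = 2·2 + 1   → row I = row G − 2·row H = (1, 29, −50)   [check: 29·119 − 50·69 = 1]
  2 = 2·1 + 0   → remainder 0, stop. gcd = 1 (last nonzero row I).
The gcd is 1, so 69 is invertible mod 119. The last nonzero row gives 29·119 − 50·69 = 1, so t = −50. So 69^(−1) ≡ −50 ≡ 69 (mod 119). Verify: 69 · 69 = 4761 ≡ 1 (mod 119). ✓

Final answer: 69^(−1) ≡ 69 (mod 119)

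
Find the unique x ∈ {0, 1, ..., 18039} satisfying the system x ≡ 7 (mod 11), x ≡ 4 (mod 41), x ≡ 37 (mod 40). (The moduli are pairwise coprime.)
x ≡ 6277 (mod 18040); the representative in [0, 18040) is 6277

The moduli 11, 41, 40 are pairwise coprime, so by the CRT there is a unique solution mod 11·41·40 = 18040.
Solve by successive substitution. Start with x ≡ 7 (mod 11).
  Combine with x ≡ 4 (mod 41): write x = 7 + 11·t and require 7 + 11·t ≡ 4 (mod 41), i.e. 11·t ≡ 4 − 7 ≡ 38 (mod 41). Since 11^(−1) ≡ 15 (mod 41), t ≡ 15·38 ≡ 37 (mod 41). So x ≡ 7 + 11·37 = 414 (mod 451).
  Combine with x ≡ 37 (mod 40): write x = 414 + 451·t and require 414 + 451·t ≡ 37 (mod 40), i.e. 451·t ≡ 37 − 414 ≡ 23 (mod 40). Since 451^(−1) ≡ 11 (mod 40) (451 ≡ 11 (mod 40)), t ≡ 11·23 ≡ 13 (mod 40). So x ≡ 414 + 451·13 = 6277 (mod 18040).
Unique solution in [0, 18040): x = 6277.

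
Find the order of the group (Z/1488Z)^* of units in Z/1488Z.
|(Z/1488Z)^*| = 480

(Z/1488Z)^* consists of the classes a with gcd(a, 1488) = 1, so its order is φ(1488). φ is multiplicative, with φ(p^e) = p^e − p^(e−1). Factorise 1488 = 2^4 · 3 · 31. Then
  φ(1488) = (2^4 − 2^3) · (3 − 1) · (31 − 1) = 8 · 2 · 30 = 480.
Thus |(Z/1488Z)^*| = 480.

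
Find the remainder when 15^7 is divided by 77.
Use repeated squaring. Binary(7) = 111. Walk through the bits of the exponent 7 left-to-right: at each bit after the leading one, square the running value, then multiply by 15 if the bit is 1 (always reducing mod 77):
  bit 1 = 1 (leading): start with 15.
  bit 2 = 1: square 15^2 = 225 ≡ 71; bit is 1, so multiply 71·15 = 1065 ≡ 64 (mod 77).
  bit 3 = 1: square 64^2 = 4096 ≡ 15; bit is 1, so multiply 15·15 = 225 ≡ 71 (mod 77).
Final value: 15^7 ≡ 71 (mod 77).

Final answer: 71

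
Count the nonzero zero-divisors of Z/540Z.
Z/540Z has 395 nonzero zero-divisors

In Z/540Z each nonzero element is either a unit (gcd with 540 is 1) or a zero-divisor (gcd > 1). The number of units is φ(540): factorise 540 = 2^2 · 3^3 · 5, so φ(540) = (2^2 − 2^1) · (3^3 − 3^2) · (5 − 1) = 2 · 18 · 4 = 144. The nonzero elements number 540 − 1 = 539. Hence the nonzero zero-divisors number 539 − 144 = 395.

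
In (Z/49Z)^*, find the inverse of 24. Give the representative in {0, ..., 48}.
Apply the extended Euclidean algorithm to (49, 24), tracking rows (r, s, t) with s·49 + t·24 = r. Each division r_prev = q·r_cur + r_new produces the new row as (previous row) − q·(current row):
  row A: (49, 1, 0)   [1·49 + 0·24 = 49]
  row B: (24, 0, 1)   [0·49 + 1·24 = 24]
  49 = 2·24 + 1   → row C = row A − 2·row B = (1, 1, −2)   [check: 1·49 − 2·24 = 1]
  24 = 24·1 + 0   → remainder 0, stop. gcd = 1 (last nonzero row C).
The gcd is 1, so 24 is invertible mod 49. The last nonzero row gives 1·49 − 2·24 = 1, so t = −2. So 24^(−1) ≡ −2 ≡ 47 (mod 49). Verify: 24 · 47 = 1128 ≡ 1 (mod 49). ✓

Final answer: 24^(−1) ≡ 47 (mod 49)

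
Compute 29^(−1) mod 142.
Apply the extended Euclidean algorithm to (142, 29), tracking rows (r, s, t) with s·142 + t·29 = r. Each division r_prev = q·r_cur + r_new produces the new row as (previous row) − q·(current row):
  row A: (142, 1, 0)   [1·142 + 0·29 = 142]
  row B: (29, 0, 1)   [0·142 + 1·29 = 29]
  142 = 4·29 + 26   → row C = row A − 4·row B = (26, 1, −4)   [check: 1·142 − 4·29 = 26]
  29 = 1·26 + 3   → row D = row B − 1·row C = (3, −1, 5)   [check: −1·142 + 5·29 = 3]
  26 = 8·3 + 2   → row E = row C − 8·row D = (2, 9, −44)   [check: 9·142 − 44·29 = 2]
  3 = 1·2 + 1   → row F = row D − 1·row E = (1, −10, 49)   [check: −10·142 + 49·29 = 1]
  2 = 2·1 + 0   → remainder 0, stop. gcd = 1 (last nonzero row F).
The gcd is 1, so 29 is invertible mod 142. The last nonzero row gives −10·142 + 49·29 = 1, so t = 49. So 29^(−1) ≡ 49 (mod 142). Verify: 29 · 49 = 1421 ≡ 1 (mod 142). ✓

Final answer: 29^(−1) ≡ 49 (mod 142)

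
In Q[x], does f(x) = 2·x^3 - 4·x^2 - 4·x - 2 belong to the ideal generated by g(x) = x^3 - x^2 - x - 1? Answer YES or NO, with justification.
In Q[x] the ideal (g) consists of all multiples of g, so f ∈ (g) iff g | f, i.e. iff the remainder of f on division by g is 0. Divide f by g (g is monic, so eliminate the leading term of the running remainder at each step):
  leading term 2·x^3: subtract (2)·g(x) = 2·x^3 - 2·x^2 - 2·x - 2, leaving -2·x^2 - 2·x
The remainder r(x) = -2·x^2 - 2·x ≠ 0 (and deg r < deg g), so g ∤ f, i.e. f ∉ (g).

Final answer: NO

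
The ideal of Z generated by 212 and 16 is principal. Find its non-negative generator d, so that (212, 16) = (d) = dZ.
(212, 16) = (4); d = 4

In the PID Z, (a, b) is generated by gcd(a, b). Compute gcd(212, 16) with the extended Euclidean algorithm, tracking rows (r, s, t) with s·212 + t·16 = r:
  row A: (212, 1, 0)   [1·212 + 0·16 = 212]
  row B: (16, 0, 1)   [0·212 + 1·16 = 16]
  212 = 13·16 + 4   → row C = row A − 13·row B = (4, 1, −13)   [check: 1·212 − 13·16 = 4]
  16 = 4·4 + 0   → remainder 0, stop. gcd = 4 (last nonzero row C).
So gcd(212, 16) = 4, with Bézout identity 1·212 − 13·16 = 4. Containment (⊇): the Bézout identity exhibits 4 as an element of (212, 16), giving (4) ⊆ (212, 16). Containment (⊆): since 4 | 212 and 4 | 16 (212 = 4·53, 16 = 4·4), every Z-linear combination of 212 and 16 is divisible by 4, so (212, 16) ⊆ (4). Therefore (212, 16) = (4), d = 4.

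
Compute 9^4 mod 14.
9

Use repeated squaring. Binary(4) = 100. Walk through the bits of the exponent 4 left-to-right: at each bit after the leading one, square the running value, then multiply by 9 if the bit is 1 (always reducing mod 14):
  bit 1 = 1 (leading): start with 9.
  bit 2 = 0: square 9^2 = 81 ≡ 11 (mod 14).
  bit 3 = 0: square 11^2 = 121 ≡ 9 (mod 14).
Final value: 9^4 ≡ 9 (mod 14).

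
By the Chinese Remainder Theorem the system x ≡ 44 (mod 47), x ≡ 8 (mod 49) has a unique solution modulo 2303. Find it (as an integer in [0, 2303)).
x ≡ 890 (mod 2303); the representative in [0, 2303) is 890

The moduli 47, 49 are pairwise coprime, so by the CRT there is a unique solution mod 47·49 = 2303.
Solve by successive substitution. Start with x ≡ 44 (mod 47).
  Combine with x ≡ 8 (mod 49): write x = 44 + 47·t and require 44 + 47·t ≡ 8 (mod 49), i.e. 47·t ≡ 8 − 44 ≡ 13 (mod 49). Since 47^(−1) ≡ 24 (mod 49), t ≡ 24·13 ≡ 18 (mod 49). So x ≡ 44 + 47·18 = 890 (mod 2303).
Unique solution in [0, 2303): x = 890.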